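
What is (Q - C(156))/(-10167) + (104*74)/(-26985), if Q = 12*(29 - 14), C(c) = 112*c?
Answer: 129459796/91452165 ≈ 1.4156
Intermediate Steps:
Q = 180 (Q = 12*15 = 180)
(Q - C(156))/(-10167) + (104*74)/(-26985) = (180 - 112*156)/(-10167) + (104*74)/(-26985) = (180 - 1*17472)*(-1/10167) + 7696*(-1/26985) = (180 - 17472)*(-1/10167) - 7696/26985 = -17292*(-1/10167) - 7696/26985 = 5764/3389 - 7696/26985 = 129459796/91452165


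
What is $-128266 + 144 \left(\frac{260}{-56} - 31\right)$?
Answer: $- \frac{933790}{7} \approx -1.334 \cdot 10^{5}$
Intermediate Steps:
$-128266 + 144 \left(\frac{260}{-56} - 31\right) = -128266 + 144 \left(260 \left(- \frac{1}{56}\right) - 31\right) = -128266 + 144 \left(- \frac{65}{14} - 31\right) = -128266 + 144 \left(- \frac{499}{14}\right) = -128266 - \frac{35928}{7} = - \frac{933790}{7}$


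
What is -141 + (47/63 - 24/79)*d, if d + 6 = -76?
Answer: -882239/4977 ≈ -177.26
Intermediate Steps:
d = -82 (d = -6 - 76 = -82)
-141 + (47/63 - 24/79)*d = -141 + (47/63 - 24/79)*(-82) = -141 + (2201/4977)*(-82) = -141 - 180482/4977 = -882239/4977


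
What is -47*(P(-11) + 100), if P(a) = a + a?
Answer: -3666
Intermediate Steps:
P(a) = 2*a
-47*(P(-11) + 100) = -47*(2*(-11) + 100) = -47*(-22 + 100) = -47*78 = -3666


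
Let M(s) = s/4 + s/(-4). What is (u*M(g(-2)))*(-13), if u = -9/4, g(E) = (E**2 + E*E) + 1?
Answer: 0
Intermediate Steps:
g(E) = 1 + 2*E**2 (g(E) = (E**2 + E**2) + 1 = 2*E**2 + 1 = 1 + 2*E**2)
M(s) = 0 (M(s) = s*(1/4) + s*(-1/4) = s/4 - s/4 = 0)
u = -9/4 (u = -9*1/4 = -9/4 ≈ -2.2500)
(u*M(g(-2)))*(-13) = -9/4*0*(-13) = 0*(-13) = 0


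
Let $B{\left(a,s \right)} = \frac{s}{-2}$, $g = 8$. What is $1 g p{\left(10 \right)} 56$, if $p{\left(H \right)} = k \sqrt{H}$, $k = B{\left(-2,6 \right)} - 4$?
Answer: $- 3136 \sqrt{10} \approx -9916.9$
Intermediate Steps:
$B{\left(a,s \right)} = - \frac{s}{2}$ ($B{\left(a,s \right)} = s \left(- \frac{1}{2}\right) = - \frac{s}{2}$)
$k = -7$ ($k = \left(- \frac{1}{2}\right) 6 - 4 = -3 - 4 = -7$)
$p{\left(H \right)} = - 7 \sqrt{H}$
$1 g p{\left(10 \right)} 56 = 1 \cdot 8 \left(- 7 \sqrt{10}\right) 56 = 8 \left(- 7 \sqrt{10}\right) 56 = - 56 \sqrt{10} \cdot 56 = - 3136 \sqrt{10}$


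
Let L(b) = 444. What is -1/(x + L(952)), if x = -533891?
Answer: 1/533447 ≈ 1.8746e-6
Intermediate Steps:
-1/(x + L(952)) = -1/(-533891 + 444) = -1/(-533447) = -1*(-1/533447) = 1/533447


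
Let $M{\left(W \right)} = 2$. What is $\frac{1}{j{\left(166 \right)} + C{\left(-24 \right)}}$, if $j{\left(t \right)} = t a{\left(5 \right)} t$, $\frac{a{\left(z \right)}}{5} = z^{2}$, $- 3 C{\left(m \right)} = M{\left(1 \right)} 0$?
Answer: $\frac{1}{3444500} \approx 2.9032 \cdot 10^{-7}$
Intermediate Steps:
$C{\left(m \right)} = 0$ ($C{\left(m \right)} = - \frac{2 \cdot 0}{3} = \left(- \frac{1}{3}\right) 0 = 0$)
$a{\left(z \right)} = 5 z^{2}$
$j{\left(t \right)} = 125 t^{2}$ ($j{\left(t \right)} = t 5 \cdot 5^{2} t = t 5 \cdot 25 t = t 125 t = 125 t t = 125 t^{2}$)
$\frac{1}{j{\left(166 \right)} + C{\left(-24 \right)}} = \frac{1}{125 \cdot 166^{2} + 0} = \frac{1}{125 \cdot 27556 + 0} = \frac{1}{3444500 + 0} = \frac{1}{3444500}$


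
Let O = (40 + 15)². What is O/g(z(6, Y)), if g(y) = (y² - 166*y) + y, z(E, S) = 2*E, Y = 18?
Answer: -3025/1836 ≈ -1.6476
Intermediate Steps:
g(y) = y² - 165*y
O = 3025 (O = 55² = 3025)
O/g(z(6, Y)) = 3025/(((2*6)*(-165 + 2*6))) = 3025/((12*(-165 + 12))) = 3025/((12*(-153))) = 3025/(-1836) = 3025*(-1/1836) = -3025/1836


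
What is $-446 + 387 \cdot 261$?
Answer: $100561$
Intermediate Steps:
$-446 + 387 \cdot 261 = -446 + 101007 = 100561$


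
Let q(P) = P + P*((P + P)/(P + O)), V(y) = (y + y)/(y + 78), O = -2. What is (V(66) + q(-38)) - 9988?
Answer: -605837/60 ≈ -10097.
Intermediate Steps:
V(y) = 2*y/(78 + y) (V(y) = (2*y)/(78 + y) = 2*y/(78 + y))
q(P) = P + 2*P²/(-2 + P) (q(P) = P + P*((P + P)/(P - 2)) = P + P*((2*P)/(-2 + P)) = P + P*(2*P/(-2 + P)) = P + 2*P²/(-2 + P))
(V(66) + q(-38)) - 9988 = (2*66/(78 + 66) - 38*(-2 + 3*(-38))/(-2 - 38)) - 9988 = (2*66/144 - 38*(-2 - 114)/(-40)) - 9988 = (2*66*(1/144) - 38*(-1/40)*(-116)) - 9988 = (11/12 - 551/5) - 9988 = -6557/60 - 9988 = -605837/60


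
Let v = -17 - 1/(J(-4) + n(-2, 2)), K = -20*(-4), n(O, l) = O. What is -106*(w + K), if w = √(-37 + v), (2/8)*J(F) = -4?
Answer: -8480 - 53*I*√1942/3 ≈ -8480.0 - 778.54*I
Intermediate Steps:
K = 80
J(F) = -16 (J(F) = 4*(-4) = -16)
v = -305/18 (v = -17 - 1/(-16 - 2) = -17 - 1/(-18) = -17 - 1*(-1/18) = -17 + 1/18 = -305/18 ≈ -16.944)
w = I*√1942/6 (w = √(-37 - 305/18) = √(-971/18) = I*√1942/6 ≈ 7.3447*I)
-106*(w + K) = -106*(I*√1942/6 + 80) = -106*(80 + I*√1942/6) = -8480 - 53*I*√1942/3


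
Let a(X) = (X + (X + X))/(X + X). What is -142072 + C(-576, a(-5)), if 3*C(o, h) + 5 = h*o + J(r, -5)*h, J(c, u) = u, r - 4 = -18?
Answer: -854185/6 ≈ -1.4236e+5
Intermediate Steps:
r = -14 (r = 4 - 18 = -14)
a(X) = 3/2 (a(X) = (X + 2*X)/((2*X)) = (3*X)*(1/(2*X)) = 3/2)
C(o, h) = -5/3 - 5*h/3 + h*o/3 (C(o, h) = -5/3 + (h*o - 5*h)/3 = -5/3 + (-5*h + h*o)/3 = -5/3 + (-5*h/3 + h*o/3) = -5/3 - 5*h/3 + h*o/3)
-142072 + C(-576, a(-5)) = -142072 + (-5/3 - 5/3*3/2 + (⅓)*(3/2)*(-576)) = -142072 + (-5/3 - 5/2 - 288) = -142072 - 1753/6 = -854185/6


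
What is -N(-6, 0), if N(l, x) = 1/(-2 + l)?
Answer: 1/8 ≈ 0.12500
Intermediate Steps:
-N(-6, 0) = -1/(-2 - 6) = -1/(-8) = -1*(-1/8) = 1/8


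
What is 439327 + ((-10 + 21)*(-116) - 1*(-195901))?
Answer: 633952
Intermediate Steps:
439327 + ((-10 + 21)*(-116) - 1*(-195901)) = 439327 + (11*(-116) + 195901) = 439327 + (-1276 + 195901) = 439327 + 194625 = 633952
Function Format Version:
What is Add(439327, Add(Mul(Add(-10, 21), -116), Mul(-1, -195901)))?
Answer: 633952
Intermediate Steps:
Add(439327, Add(Mul(Add(-10, 21), -116), Mul(-1, -195901))) = Add(439327, Add(Mul(11, -116), 195901)) = Add(439327, Add(-1276, 195901)) = Add(439327, 194625) = 633952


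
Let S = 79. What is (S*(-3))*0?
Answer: 0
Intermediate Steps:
(S*(-3))*0 = (79*(-3))*0 = -237*0 = 0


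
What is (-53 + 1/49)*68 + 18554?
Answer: 732618/49 ≈ 14951.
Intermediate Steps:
(-53 + 1/49)*68 + 18554 = -2596/49*68 + 18554 = -176528/49 + 18554 = 732618/49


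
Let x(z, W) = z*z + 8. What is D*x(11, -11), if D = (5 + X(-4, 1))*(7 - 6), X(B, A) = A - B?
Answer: 1290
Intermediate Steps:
x(z, W) = 8 + z² (x(z, W) = z² + 8 = 8 + z²)
D = 10 (D = (5 + (1 - 1*(-4)))*(7 - 6) = (5 + (1 + 4))*1 = (5 + 5)*1 = 10*1 = 10)
D*x(11, -11) = 10*(8 + 11²) = 10*(8 + 121) = 10*129 = 1290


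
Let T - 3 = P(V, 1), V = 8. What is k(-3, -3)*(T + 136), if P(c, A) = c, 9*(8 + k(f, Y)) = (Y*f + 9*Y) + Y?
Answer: -1519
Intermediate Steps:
k(f, Y) = -8 + 10*Y/9 + Y*f/9 (k(f, Y) = -8 + ((Y*f + 9*Y) + Y)/9 = -8 + ((9*Y + Y*f) + Y)/9 = -8 + (10*Y + Y*f)/9 = -8 + (10*Y/9 + Y*f/9) = -8 + 10*Y/9 + Y*f/9)
T = 11 (T = 3 + 8 = 11)
k(-3, -3)*(T + 136) = (-8 + (10/9)*(-3) + (1/9)*(-3)*(-3))*(11 + 136) = (-8 - 10/3 + 1)*147 = -31/3*147 = -1519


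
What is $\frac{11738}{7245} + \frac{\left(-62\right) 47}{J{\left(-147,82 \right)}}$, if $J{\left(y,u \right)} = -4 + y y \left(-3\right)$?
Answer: $\frac{782098208}{469700595} \approx 1.6651$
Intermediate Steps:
$J{\left(y,u \right)} = -4 - 3 y^{2}$ ($J{\left(y,u \right)} = -4 + y \left(- 3 y\right) = -4 - 3 y^{2}$)
$\frac{11738}{7245} + \frac{\left(-62\right) 47}{J{\left(-147,82 \right)}} = \frac{11738}{7245} + \frac{\left(-62\right) 47}{-4 - 3 \left(-147\right)^{2}} = 11738 \cdot \frac{1}{7245} - \frac{2914}{-4 - 64827} = \frac{11738}{7245} - \frac{2914}{-4 - 64827} = \frac{11738}{7245} - \frac{2914}{-64831} = \frac{11738}{7245} - - \frac{2914}{64831} = \frac{11738}{7245} + \frac{2914}{64831} = \frac{782098208}{469700595}$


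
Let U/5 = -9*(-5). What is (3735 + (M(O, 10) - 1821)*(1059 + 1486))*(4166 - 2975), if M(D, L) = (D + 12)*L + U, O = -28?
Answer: -5318154435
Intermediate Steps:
U = 225 (U = 5*(-9*(-5)) = 5*45 = 225)
M(D, L) = 225 + L*(12 + D) (M(D, L) = (D + 12)*L + 225 = (12 + D)*L + 225 = L*(12 + D) + 225 = 225 + L*(12 + D))
(3735 + (M(O, 10) - 1821)*(1059 + 1486))*(4166 - 2975) = (3735 + ((225 + 12*10 - 28*10) - 1821)*(1059 + 1486))*(4166 - 2975) = (3735 + ((225 + 120 - 280) - 1821)*2545)*1191 = (3735 + (65 - 1821)*2545)*1191 = (3735 - 1756*2545)*1191 = (3735 - 4469020)*1191 = -4465285*1191 = -5318154435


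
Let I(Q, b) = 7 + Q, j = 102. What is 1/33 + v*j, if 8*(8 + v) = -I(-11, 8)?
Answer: -25244/33 ≈ -764.97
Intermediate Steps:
v = -15/2 (v = -8 + (-(7 - 11))/8 = -8 + (-1*(-4))/8 = -8 + (⅛)*4 = -8 + ½ = -15/2 ≈ -7.5000)
1/33 + v*j = 1/33 - 15/2*102 = 1/33 - 765 = -25244/33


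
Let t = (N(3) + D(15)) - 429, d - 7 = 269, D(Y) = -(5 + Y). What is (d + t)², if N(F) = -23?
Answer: 38416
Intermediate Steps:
D(Y) = -5 - Y
d = 276 (d = 7 + 269 = 276)
t = -472 (t = (-23 + (-5 - 1*15)) - 429 = (-23 + (-5 - 15)) - 429 = (-23 - 20) - 429 = -43 - 429 = -472)
(d + t)² = (276 - 472)² = (-196)² = 38416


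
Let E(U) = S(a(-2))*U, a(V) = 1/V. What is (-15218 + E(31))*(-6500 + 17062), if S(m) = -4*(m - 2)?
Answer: -157458296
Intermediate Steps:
S(m) = 8 - 4*m (S(m) = -4*(-2 + m) = 8 - 4*m)
E(U) = 10*U (E(U) = (8 - 4/(-2))*U = (8 - 4*(-1/2))*U = (8 + 2)*U = 10*U)
(-15218 + E(31))*(-6500 + 17062) = (-15218 + 10*31)*(-6500 + 17062) = (-15218 + 310)*10562 = -14908*10562 = -157458296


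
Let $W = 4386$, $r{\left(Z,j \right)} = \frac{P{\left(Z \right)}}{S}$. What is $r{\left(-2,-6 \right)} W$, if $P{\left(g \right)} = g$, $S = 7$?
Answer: $- \frac{8772}{7} \approx -1253.1$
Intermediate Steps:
$r{\left(Z,j \right)} = \frac{Z}{7}$
$r{\left(-2,-6 \right)} W = \frac{1}{7} \left(-2\right) 4386 = \left(- \frac{2}{7}\right) 4386 = - \frac{8772}{7}$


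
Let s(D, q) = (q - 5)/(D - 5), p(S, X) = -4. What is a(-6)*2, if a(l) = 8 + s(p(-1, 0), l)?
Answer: 166/9 ≈ 18.444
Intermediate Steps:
s(D, q) = (-5 + q)/(-5 + D)
a(l) = 77/9 - l/9 (a(l) = 8 + (-5 + l)/(-5 - 4) = 8 + (-5 + l)/(-9) = 8 - (-5 + l)/9 = 8 + (5/9 - l/9) = 77/9 - l/9)
a(-6)*2 = (77/9 - 1/9*(-6))*2 = (77/9 + 2/3)*2 = (83/9)*2 = 166/9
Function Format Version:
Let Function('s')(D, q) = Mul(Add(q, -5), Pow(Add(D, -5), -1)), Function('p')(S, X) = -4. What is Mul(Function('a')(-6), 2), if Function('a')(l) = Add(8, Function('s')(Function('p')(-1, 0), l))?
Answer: Rational(166, 9) ≈ 18.444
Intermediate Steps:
Function('s')(D, q) = Mul(Pow(Add(-5, D), -1), Add(-5, q)) (Function('s')(D, q) = Mul(Add(-5, q), Pow(Add(-5, D), -1)) = Mul(Pow(Add(-5, D), -1), Add(-5, q)))
Function('a')(l) = Add(Rational(77, 9), Mul(Rational(-1, 9), l)) (Function('a')(l) = Add(8, Mul(Pow(Add(-5, -4), -1), Add(-5, l))) = Add(8, Mul(Pow(-9, -1), Add(-5, l))) = Add(8, Mul(Rational(-1, 9), Add(-5, l))) = Add(8, Add(Rational(5, 9), Mul(Rational(-1, 9), l))) = Add(Rational(77, 9), Mul(Rational(-1, 9), l)))
Mul(Function('a')(-6), 2) = Mul(Add(Rational(77, 9), Mul(Rational(-1, 9), -6)), 2) = Mul(Add(Rational(77, 9), Rational(2, 3)), 2) = Mul(Rational(83, 9), 2) = Rational(166, 9)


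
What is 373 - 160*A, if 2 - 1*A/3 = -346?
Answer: -166667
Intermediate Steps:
A = 1044 (A = 6 - 3*(-346) = 6 + 1038 = 1044)
373 - 160*A = 373 - 160*1044 = 373 - 167040 = -166667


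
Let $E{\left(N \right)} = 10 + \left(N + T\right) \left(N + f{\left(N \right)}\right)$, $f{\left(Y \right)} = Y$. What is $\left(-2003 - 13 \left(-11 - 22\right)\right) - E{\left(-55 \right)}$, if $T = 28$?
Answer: $-4554$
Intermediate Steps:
$E{\left(N \right)} = 10 + 2 N \left(28 + N\right)$ ($E{\left(N \right)} = 10 + \left(N + 28\right) \left(N + N\right) = 10 + \left(28 + N\right) 2 N = 10 + 2 N \left(28 + N\right)$)
$\left(-2003 - 13 \left(-11 - 22\right)\right) - E{\left(-55 \right)} = \left(-2003 - 13 \left(-11 - 22\right)\right) - \left(10 + 2 \left(-55\right)^{2} + 56 \left(-55\right)\right) = \left(-2003 - 13 \left(-33\right)\right) - \left(10 + 2 \cdot 3025 - 3080\right) = \left(-2003 - -429\right) - \left(10 + 6050 - 3080\right) = \left(-2003 + 429\right) - 2980 = -1574 - 2980 = -4554$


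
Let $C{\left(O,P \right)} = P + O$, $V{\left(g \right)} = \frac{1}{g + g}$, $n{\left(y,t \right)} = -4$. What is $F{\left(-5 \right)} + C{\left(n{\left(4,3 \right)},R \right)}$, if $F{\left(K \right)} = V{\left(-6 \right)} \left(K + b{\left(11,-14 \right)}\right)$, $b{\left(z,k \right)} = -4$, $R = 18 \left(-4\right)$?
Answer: $- \frac{301}{4} \approx -75.25$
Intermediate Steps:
$R = -72$
$V{\left(g \right)} = \frac{1}{2 g}$
$F{\left(K \right)} = \frac{1}{3} - \frac{K}{12}$ ($F{\left(K \right)} = \frac{1}{2 \left(-6\right)} \left(K - 4\right) = \frac{1}{2} \left(- \frac{1}{6}\right) \left(-4 + K\right) = - \frac{-4 + K}{12} = \frac{1}{3} - \frac{K}{12}$)
$C{\left(O,P \right)} = O + P$
$F{\left(-5 \right)} + C{\left(n{\left(4,3 \right)},R \right)} = \left(\frac{1}{3} - - \frac{5}{12}\right) - 76 = \left(\frac{1}{3} + \frac{5}{12}\right) - 76 = \frac{3}{4} - 76 = - \frac{301}{4}$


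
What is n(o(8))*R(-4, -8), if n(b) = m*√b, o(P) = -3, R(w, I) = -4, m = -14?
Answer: 56*I*√3 ≈ 96.995*I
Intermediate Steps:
n(b) = -14*√b
n(o(8))*R(-4, -8) = -14*I*√3*(-4) = 56*I*√3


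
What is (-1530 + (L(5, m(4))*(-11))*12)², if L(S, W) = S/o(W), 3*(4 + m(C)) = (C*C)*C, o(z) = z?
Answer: 415548225/169 ≈ 2.4589e+6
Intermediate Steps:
m(C) = -4 + C³/3 (m(C) = -4 + ((C*C)*C)/3 = -4 + (C²*C)/3 = -4 + C³/3)
L(S, W) = S/W
(-1530 + (L(5, m(4))*(-11))*12)² = (-1530 + ((5/(-4 + (⅓)*4³))*(-11))*12)² = (-1530 + ((5/(-4 + (⅓)*64))*(-11))*12)² = (-1530 + ((5/(-4 + 64/3))*(-11))*12)² = (-1530 + ((5/(52/3))*(-11))*12)² = (-1530 + ((5*(3/52))*(-11))*12)² = (-1530 + ((15/52)*(-11))*12)² = (-1530 - 165/52*12)² = (-1530 - 495/13)² = (-20385/13)² = 415548225/169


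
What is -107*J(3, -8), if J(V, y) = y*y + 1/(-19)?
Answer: -130005/19 ≈ -6842.4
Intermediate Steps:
J(V, y) = -1/19 + y**2 (J(V, y) = y**2 - 1/19 = -1/19 + y**2)
-107*J(3, -8) = -107*(-1/19 + (-8)**2) = -107*(-1/19 + 64) = -107*1215/19 = -130005/19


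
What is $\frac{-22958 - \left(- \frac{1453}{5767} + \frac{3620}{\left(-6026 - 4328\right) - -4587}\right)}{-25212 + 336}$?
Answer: $\frac{132393713}{143459892} \approx 0.92286$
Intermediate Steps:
$\frac{-22958 - \left(- \frac{1453}{5767} + \frac{3620}{\left(-6026 - 4328\right) - -4587}\right)}{-25212 + 336} = \frac{-22958 - \left(- \frac{1453}{5767} + \frac{3620}{\left(-6026 - 4328\right) + 4587}\right)}{-24876} = \left(-22958 - \left(- \frac{1453}{5767} + \frac{3620}{-10354 + 4587}\right)\right) \left(- \frac{1}{24876}\right) = \left(-22958 - \left(- \frac{1453}{5767} + \frac{3620}{-5767}\right)\right) \left(- \frac{1}{24876}\right) = \left(-22958 + \left(\frac{1453}{5767} - - \frac{3620}{5767}\right)\right) \left(- \frac{1}{24876}\right) = \left(-22958 + \left(\frac{1453}{5767} + \frac{3620}{5767}\right)\right) \left(- \frac{1}{24876}\right) = \left(-22958 + \frac{5073}{5767}\right) \left(- \frac{1}{24876}\right) = \left(- \frac{132393713}{5767}\right) \left(- \frac{1}{24876}\right) = \frac{132393713}{143459892}$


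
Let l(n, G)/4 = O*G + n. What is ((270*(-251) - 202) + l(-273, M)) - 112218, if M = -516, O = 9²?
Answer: -348466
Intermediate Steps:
O = 81
l(n, G) = 4*n + 324*G (l(n, G) = 4*(81*G + n) = 4*(n + 81*G) = 4*n + 324*G)
((270*(-251) - 202) + l(-273, M)) - 112218 = ((270*(-251) - 202) + (4*(-273) + 324*(-516))) - 112218 = ((-67770 - 202) + (-1092 - 167184)) - 112218 = (-67972 - 168276) - 112218 = -236248 - 112218 = -348466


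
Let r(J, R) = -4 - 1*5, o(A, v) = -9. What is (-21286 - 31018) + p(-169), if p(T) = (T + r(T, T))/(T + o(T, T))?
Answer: -52303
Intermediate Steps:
r(J, R) = -9 (r(J, R) = -4 - 5 = -9)
p(T) = 1 (p(T) = (T - 9)/(T - 9) = (-9 + T)/(-9 + T) = 1)
(-21286 - 31018) + p(-169) = (-21286 - 31018) + 1 = -52304 + 1 = -52303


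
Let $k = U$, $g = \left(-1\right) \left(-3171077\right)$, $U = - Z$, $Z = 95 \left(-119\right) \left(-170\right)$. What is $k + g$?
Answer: $1249227$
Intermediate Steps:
$Z = 1921850$ ($Z = \left(-11305\right) \left(-170\right) = 1921850$)
$U = -1921850$ ($U = \left(-1\right) 1921850 = -1921850$)
$g = 3171077$
$k = -1921850$
$k + g = -1921850 + 3171077 = 1249227$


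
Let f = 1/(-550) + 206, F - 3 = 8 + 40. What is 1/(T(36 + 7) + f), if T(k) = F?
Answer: 550/141349 ≈ 0.0038911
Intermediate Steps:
F = 51 (F = 3 + (8 + 40) = 3 + 48 = 51)
T(k) = 51
f = 113299/550 (f = -1/550 + 206 = 113299/550 ≈ 206.00)
1/(T(36 + 7) + f) = 1/(51 + 113299/550) = 1/(141349/550) = 550/141349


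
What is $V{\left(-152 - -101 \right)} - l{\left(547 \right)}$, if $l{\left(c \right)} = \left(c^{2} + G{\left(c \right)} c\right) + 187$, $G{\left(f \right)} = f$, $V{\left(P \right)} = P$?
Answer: $-598656$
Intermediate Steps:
$l{\left(c \right)} = 187 + 2 c^{2}$ ($l{\left(c \right)} = \left(c^{2} + c c\right) + 187 = \left(c^{2} + c^{2}\right) + 187 = 2 c^{2} + 187 = 187 + 2 c^{2}$)
$V{\left(-152 - -101 \right)} - l{\left(547 \right)} = \left(-152 - -101\right) - \left(187 + 2 \cdot 547^{2}\right) = \left(-152 + 101\right) - \left(187 + 2 \cdot 299209\right) = -51 - \left(187 + 598418\right) = -51 - 598605 = -598656$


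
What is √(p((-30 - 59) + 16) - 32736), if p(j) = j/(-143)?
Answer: 5*I*√26776321/143 ≈ 180.93*I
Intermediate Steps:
p(j) = -j/143 (p(j) = j*(-1/143) = -j/143)
√(p((-30 - 59) + 16) - 32736) = √(-((-30 - 59) + 16)/143 - 32736) = √(-(-89 + 16)/143 - 32736) = √(-1/143*(-73) - 32736) = √(73/143 - 32736) = √(-4681175/143) = 5*I*√26776321/143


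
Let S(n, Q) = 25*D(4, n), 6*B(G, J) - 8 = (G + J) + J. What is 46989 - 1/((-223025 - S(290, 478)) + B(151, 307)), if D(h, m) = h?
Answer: 62870201259/1337977 ≈ 46989.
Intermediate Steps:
B(G, J) = 4/3 + J/3 + G/6 (B(G, J) = 4/3 + ((G + J) + J)/6 = 4/3 + (G + 2*J)/6 = 4/3 + (J/3 + G/6) = 4/3 + J/3 + G/6)
S(n, Q) = 100 (S(n, Q) = 25*4 = 100)
46989 - 1/((-223025 - S(290, 478)) + B(151, 307)) = 46989 - 1/((-223025 - 1*100) + (4/3 + (⅓)*307 + (⅙)*151)) = 46989 - 1/((-223025 - 100) + (4/3 + 307/3 + 151/6)) = 46989 - 1/(-223125 + 773/6) = 46989 - 1/(-1337977/6) = 46989 - 1*(-6/1337977) = 46989 + 6/1337977 = 62870201259/1337977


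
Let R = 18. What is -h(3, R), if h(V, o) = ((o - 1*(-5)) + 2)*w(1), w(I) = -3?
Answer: 75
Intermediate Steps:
h(V, o) = -21 - 3*o (h(V, o) = ((o - 1*(-5)) + 2)*(-3) = ((o + 5) + 2)*(-3) = ((5 + o) + 2)*(-3) = (7 + o)*(-3) = -21 - 3*o)
-h(3, R) = -(-21 - 3*18) = -(-21 - 54) = -1*(-75) = 75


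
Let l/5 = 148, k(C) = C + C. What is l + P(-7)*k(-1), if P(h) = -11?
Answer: 762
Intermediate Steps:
k(C) = 2*C
l = 740 (l = 5*148 = 740)
l + P(-7)*k(-1) = 740 - 22*(-1) = 740 - 11*(-2) = 740 + 22 = 762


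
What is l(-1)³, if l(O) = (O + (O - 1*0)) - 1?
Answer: -27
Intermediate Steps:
l(O) = -1 + 2*O (l(O) = (O + (O + 0)) - 1 = (O + O) - 1 = 2*O - 1 = -1 + 2*O)
l(-1)³ = (-1 + 2*(-1))³ = (-1 - 2)³ = (-3)³ = -27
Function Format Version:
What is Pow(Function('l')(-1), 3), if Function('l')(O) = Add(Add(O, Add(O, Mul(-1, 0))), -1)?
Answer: -27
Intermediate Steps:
Function('l')(O) = Add(-1, Mul(2, O)) (Function('l')(O) = Add(Add(O, Add(O, 0)), -1) = Add(Add(O, O), -1) = Add(Mul(2, O), -1) = Add(-1, Mul(2, O)))
Pow(Function('l')(-1), 3) = Pow(Add(-1, Mul(2, -1)), 3) = Pow(Add(-1, -2), 3) = Pow(-3, 3) = -27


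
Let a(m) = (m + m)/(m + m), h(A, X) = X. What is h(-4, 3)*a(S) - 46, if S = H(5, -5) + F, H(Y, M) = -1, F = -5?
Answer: -43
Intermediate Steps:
S = -6 (S = -1 - 5 = -6)
a(m) = 1 (a(m) = (2*m)/((2*m)) = (2*m)*(1/(2*m)) = 1)
h(-4, 3)*a(S) - 46 = 3*1 - 46 = 3 - 46 = -43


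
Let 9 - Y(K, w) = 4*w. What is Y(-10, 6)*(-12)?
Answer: 180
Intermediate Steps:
Y(K, w) = 9 - 4*w
Y(-10, 6)*(-12) = (9 - 4*6)*(-12) = (9 - 24)*(-12) = -15*(-12) = 180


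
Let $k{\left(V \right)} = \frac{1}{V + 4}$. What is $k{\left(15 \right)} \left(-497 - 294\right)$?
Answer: $- \frac{791}{19} \approx -41.632$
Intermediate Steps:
$k{\left(V \right)} = \frac{1}{4 + V}$
$k{\left(15 \right)} \left(-497 - 294\right) = \frac{-497 - 294}{4 + 15} = \frac{1}{19} \left(-791\right) = - \frac{791}{19}$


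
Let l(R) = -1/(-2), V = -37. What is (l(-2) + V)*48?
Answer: -1752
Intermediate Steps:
l(R) = 1/2 (l(R) = -1*(-1/2) = 1/2)
(l(-2) + V)*48 = (1/2 - 37)*48 = -73/2*48 = -1752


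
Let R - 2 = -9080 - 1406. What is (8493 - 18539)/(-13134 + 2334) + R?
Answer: -56608577/5400 ≈ -10483.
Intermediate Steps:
R = -10484 (R = 2 + (-9080 - 1406) = 2 - 10486 = -10484)
(8493 - 18539)/(-13134 + 2334) + R = (8493 - 18539)/(-13134 + 2334) - 10484 = -10046/(-10800) - 10484 = -10046*(-1/10800) - 10484 = 5023/5400 - 10484 = -56608577/5400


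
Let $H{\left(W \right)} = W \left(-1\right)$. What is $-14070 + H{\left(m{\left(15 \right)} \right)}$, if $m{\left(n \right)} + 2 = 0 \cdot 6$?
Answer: $-14068$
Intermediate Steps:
$m{\left(n \right)} = -2$ ($m{\left(n \right)} = -2 + 0 \cdot 6 = -2 + 0 = -2$)
$H{\left(W \right)} = - W$
$-14070 + H{\left(m{\left(15 \right)} \right)} = -14070 - -2 = -14070 + 2 = -14068$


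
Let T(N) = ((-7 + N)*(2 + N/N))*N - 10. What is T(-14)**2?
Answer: 760384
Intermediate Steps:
T(N) = -10 + N*(-21 + 3*N) (T(N) = ((-7 + N)*(2 + 1))*N - 10 = ((-7 + N)*3)*N - 10 = (-21 + 3*N)*N - 10 = N*(-21 + 3*N) - 10 = -10 + N*(-21 + 3*N))
T(-14)**2 = (-10 - 21*(-14) + 3*(-14)**2)**2 = (-10 + 294 + 3*196)**2 = (-10 + 294 + 588)**2 = 872**2 = 760384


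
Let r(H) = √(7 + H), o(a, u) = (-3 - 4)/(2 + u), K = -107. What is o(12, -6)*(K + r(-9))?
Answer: -749/4 + 7*I*√2/4 ≈ -187.25 + 2.4749*I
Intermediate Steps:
o(a, u) = -7/(2 + u)
o(12, -6)*(K + r(-9)) = (-7/(2 - 6))*(-107 + √(7 - 9)) = (-7/(-4))*(-107 + √(-2)) = (-7*(-¼))*(-107 + I*√2) = 7*(-107 + I*√2)/4 = -749/4 + 7*I*√2/4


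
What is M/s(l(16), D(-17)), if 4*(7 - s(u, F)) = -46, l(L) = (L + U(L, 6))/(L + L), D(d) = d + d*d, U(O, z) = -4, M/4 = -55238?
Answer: -441904/37 ≈ -11943.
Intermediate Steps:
M = -220952 (M = 4*(-55238) = -220952)
D(d) = d + d**2
l(L) = (-4 + L)/(2*L) (l(L) = (L - 4)/(L + L) = (-4 + L)/((2*L)) = (-4 + L)*(1/(2*L)) = (-4 + L)/(2*L))
s(u, F) = 37/2 (s(u, F) = 7 - 1/4*(-46) = 7 + 23/2 = 37/2)
M/s(l(16), D(-17)) = -220952/37/2 = -220952*2/37 = -441904/37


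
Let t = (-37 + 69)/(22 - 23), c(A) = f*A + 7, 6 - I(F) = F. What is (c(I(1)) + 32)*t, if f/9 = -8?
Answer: 10272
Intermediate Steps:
f = -72 (f = 9*(-8) = -72)
I(F) = 6 - F
c(A) = 7 - 72*A (c(A) = -72*A + 7 = 7 - 72*A)
t = -32 (t = 32/(-1) = 32*(-1) = -32)
(c(I(1)) + 32)*t = ((7 - 72*(6 - 1*1)) + 32)*(-32) = ((7 - 72*(6 - 1)) + 32)*(-32) = ((7 - 72*5) + 32)*(-32) = ((7 - 360) + 32)*(-32) = (-353 + 32)*(-32) = -321*(-32) = 10272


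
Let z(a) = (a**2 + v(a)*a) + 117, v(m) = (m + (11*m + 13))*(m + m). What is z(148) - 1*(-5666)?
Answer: 78400199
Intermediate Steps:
v(m) = 2*m*(13 + 12*m) (v(m) = (m + (13 + 11*m))*(2*m) = (13 + 12*m)*(2*m) = 2*m*(13 + 12*m))
z(a) = 117 + a**2 + 2*a**2*(13 + 12*a) (z(a) = (a**2 + (2*a*(13 + 12*a))*a) + 117 = (a**2 + 2*a**2*(13 + 12*a)) + 117 = 117 + a**2 + 2*a**2*(13 + 12*a))
z(148) - 1*(-5666) = (117 + 24*148**3 + 27*148**2) - 1*(-5666) = (117 + 24*3241792 + 27*21904) + 5666 = (117 + 77803008 + 591408) + 5666 = 78394533 + 5666 = 78400199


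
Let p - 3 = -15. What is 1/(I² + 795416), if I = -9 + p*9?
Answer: 1/809105 ≈ 1.2359e-6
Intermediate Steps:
p = -12 (p = 3 - 15 = -12)
I = -117 (I = -9 - 12*9 = -9 - 108 = -117)
1/(I² + 795416) = 1/((-117)² + 795416) = 1/(13689 + 795416) = 1/809105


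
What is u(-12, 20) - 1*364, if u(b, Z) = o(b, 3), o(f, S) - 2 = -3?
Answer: -365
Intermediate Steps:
o(f, S) = -1 (o(f, S) = 2 - 3 = -1)
u(b, Z) = -1
u(-12, 20) - 1*364 = -1 - 1*364 = -1 - 364 = -365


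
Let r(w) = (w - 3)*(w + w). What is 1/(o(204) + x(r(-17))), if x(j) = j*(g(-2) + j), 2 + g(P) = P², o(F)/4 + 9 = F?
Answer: 1/464540 ≈ 2.1527e-6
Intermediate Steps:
r(w) = 2*w*(-3 + w) (r(w) = (-3 + w)*(2*w) = 2*w*(-3 + w))
o(F) = -36 + 4*F
g(P) = -2 + P²
x(j) = j*(2 + j) (x(j) = j*((-2 + (-2)²) + j) = j*((-2 + 4) + j) = j*(2 + j))
1/(o(204) + x(r(-17))) = 1/((-36 + 4*204) + (2*(-17)*(-3 - 17))*(2 + 2*(-17)*(-3 - 17))) = 1/((-36 + 816) + (2*(-17)*(-20))*(2 + 2*(-17)*(-20))) = 1/(780 + 680*(2 + 680)) = 1/(780 + 680*682) = 1/(780 + 463760) = 1/464540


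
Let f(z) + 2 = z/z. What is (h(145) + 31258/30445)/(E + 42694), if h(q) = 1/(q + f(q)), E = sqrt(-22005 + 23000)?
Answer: 13819428737/570799901162520 - 647371*sqrt(995)/1141599802325040 ≈ 2.4193e-5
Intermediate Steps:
E = sqrt(995) ≈ 31.544
f(z) = -1 (f(z) = -2 + z/z = -2 + 1 = -1)
h(q) = 1/(-1 + q) (h(q) = 1/(q - 1) = 1/(-1 + q))
(h(145) + 31258/30445)/(E + 42694) = (1/(-1 + 145) + 31258/30445)/(sqrt(995) + 42694) = (1/144 + 31258*(1/30445))/(42694 + sqrt(995)) = (1/144 + 31258/30445)/(42694 + sqrt(995)) = 4531597/(4384080*(42694 + sqrt(995)))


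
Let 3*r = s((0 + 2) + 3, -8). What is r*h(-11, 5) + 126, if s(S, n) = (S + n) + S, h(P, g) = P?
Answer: 356/3 ≈ 118.67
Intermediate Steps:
s(S, n) = n + 2*S
r = ⅔ (r = (-8 + 2*((0 + 2) + 3))/3 = (-8 + 2*(2 + 3))/3 = (-8 + 2*5)/3 = (-8 + 10)/3 = (⅓)*2 = ⅔ ≈ 0.66667)
r*h(-11, 5) + 126 = (⅔)*(-11) + 126 = -22/3 + 126 = 356/3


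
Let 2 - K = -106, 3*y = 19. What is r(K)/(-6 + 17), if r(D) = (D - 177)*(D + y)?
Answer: -7889/11 ≈ -717.18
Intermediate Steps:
y = 19/3 (y = (⅓)*19 = 19/3 ≈ 6.3333)
K = 108 (K = 2 - 1*(-106) = 2 + 106 = 108)
r(D) = (-177 + D)*(19/3 + D) (r(D) = (D - 177)*(D + 19/3) = (-177 + D)*(19/3 + D))
r(K)/(-6 + 17) = (-1121 + 108² - 512/3*108)/(-6 + 17) = (-1121 + 11664 - 18432)/11 = (1/11)*(-7889) = -7889/11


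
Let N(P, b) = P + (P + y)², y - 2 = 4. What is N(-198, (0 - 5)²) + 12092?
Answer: 48758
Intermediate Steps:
y = 6 (y = 2 + 4 = 6)
N(P, b) = P + (6 + P)² (N(P, b) = P + (P + 6)² = P + (6 + P)²)
N(-198, (0 - 5)²) + 12092 = (-198 + (6 - 198)²) + 12092 = (-198 + (-192)²) + 12092 = (-198 + 36864) + 12092 = 36666 + 12092 = 48758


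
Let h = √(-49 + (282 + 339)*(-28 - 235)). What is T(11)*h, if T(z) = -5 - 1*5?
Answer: -20*I*√40843 ≈ -4041.9*I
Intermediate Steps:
T(z) = -10 (T(z) = -5 - 5 = -10)
h = 2*I*√40843 (h = √(-49 + 621*(-263)) = √(-49 - 163323) = √(-163372) = 2*I*√40843 ≈ 404.19*I)
T(11)*h = -20*I*√40843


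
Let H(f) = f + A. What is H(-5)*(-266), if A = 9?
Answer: -1064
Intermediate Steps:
H(f) = 9 + f (H(f) = f + 9 = 9 + f)
H(-5)*(-266) = (9 - 5)*(-266) = 4*(-266) = -1064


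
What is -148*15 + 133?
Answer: -2087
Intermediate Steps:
-148*15 + 133 = -2220 + 133 = -2087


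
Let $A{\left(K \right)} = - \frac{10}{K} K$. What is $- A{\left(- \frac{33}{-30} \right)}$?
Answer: $10$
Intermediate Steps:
$A{\left(K \right)} = -10$
$- A{\left(- \frac{33}{-30} \right)} = \left(-1\right) \left(-10\right) = 10$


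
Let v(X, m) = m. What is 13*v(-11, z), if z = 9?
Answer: 117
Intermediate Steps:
13*v(-11, z) = 13*9 = 117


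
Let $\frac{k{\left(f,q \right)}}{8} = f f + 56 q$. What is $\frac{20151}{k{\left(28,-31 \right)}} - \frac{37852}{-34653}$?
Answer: $- \frac{410011771}{263917248} \approx -1.5536$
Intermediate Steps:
$k{\left(f,q \right)} = 8 f^{2} + 448 q$ ($k{\left(f,q \right)} = 8 \left(f f + 56 q\right) = 8 \left(f^{2} + 56 q\right) = 8 f^{2} + 448 q$)
$\frac{20151}{k{\left(28,-31 \right)}} - \frac{37852}{-34653} = \frac{20151}{8 \cdot 28^{2} + 448 \left(-31\right)} - \frac{37852}{-34653} = \frac{20151}{8 \cdot 784 - 13888} - - \frac{37852}{34653} = \frac{20151}{6272 - 13888} + \frac{37852}{34653} = \frac{20151}{-7616} + \frac{37852}{34653} = 20151 \left(- \frac{1}{7616}\right) + \frac{37852}{34653} = - \frac{20151}{7616} + \frac{37852}{34653} = - \frac{410011771}{263917248}$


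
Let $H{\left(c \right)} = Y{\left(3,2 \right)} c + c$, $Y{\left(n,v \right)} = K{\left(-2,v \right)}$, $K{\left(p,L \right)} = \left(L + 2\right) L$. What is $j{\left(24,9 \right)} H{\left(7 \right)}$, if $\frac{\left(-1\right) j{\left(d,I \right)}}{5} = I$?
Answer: $-2835$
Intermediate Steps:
$j{\left(d,I \right)} = - 5 I$
$K{\left(p,L \right)} = L \left(2 + L\right)$ ($K{\left(p,L \right)} = \left(2 + L\right) L = L \left(2 + L\right)$)
$Y{\left(n,v \right)} = v \left(2 + v\right)$
$H{\left(c \right)} = 9 c$ ($H{\left(c \right)} = 2 \left(2 + 2\right) c + c = 2 \cdot 4 c + c = 8 c + c = 9 c$)
$j{\left(24,9 \right)} H{\left(7 \right)} = \left(-5\right) 9 \cdot 9 \cdot 7 = \left(-45\right) 63 = -2835$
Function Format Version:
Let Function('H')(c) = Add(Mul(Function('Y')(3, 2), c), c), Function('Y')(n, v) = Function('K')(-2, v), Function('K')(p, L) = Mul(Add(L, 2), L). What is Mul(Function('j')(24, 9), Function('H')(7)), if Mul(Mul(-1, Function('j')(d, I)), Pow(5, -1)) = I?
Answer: -2835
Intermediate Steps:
Function('j')(d, I) = Mul(-5, I)
Function('K')(p, L) = Mul(L, Add(2, L)) (Function('K')(p, L) = Mul(Add(2, L), L) = Mul(L, Add(2, L)))
Function('Y')(n, v) = Mul(v, Add(2, v))
Function('H')(c) = Mul(9, c) (Function('H')(c) = Add(Mul(Mul(2, Add(2, 2)), c), c) = Add(Mul(Mul(2, 4), c), c) = Add(Mul(8, c), c) = Mul(9, c))
Mul(Function('j')(24, 9), Function('H')(7)) = Mul(Mul(-5, 9), Mul(9, 7)) = Mul(-45, 63) = -2835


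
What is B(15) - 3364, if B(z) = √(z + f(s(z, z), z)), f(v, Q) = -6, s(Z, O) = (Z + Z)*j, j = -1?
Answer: -3361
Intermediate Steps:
s(Z, O) = -2*Z (s(Z, O) = (Z + Z)*(-1) = (2*Z)*(-1) = -2*Z)
B(z) = √(-6 + z) (B(z) = √(z - 6) = √(-6 + z))
B(15) - 3364 = √(-6 + 15) - 3364 = √9 - 3364 = 3 - 3364 = -3361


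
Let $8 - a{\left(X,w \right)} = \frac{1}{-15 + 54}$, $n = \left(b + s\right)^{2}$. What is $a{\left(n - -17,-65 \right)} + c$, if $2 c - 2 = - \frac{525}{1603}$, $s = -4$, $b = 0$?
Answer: $\frac{157375}{17862} \approx 8.8106$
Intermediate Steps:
$c = \frac{383}{458}$ ($c = 1 + \frac{\left(-525\right) \frac{1}{1603}}{2} = 1 + \frac{1}{2} \left(- \frac{75}{229}\right) = 1 - \frac{75}{458} = \frac{383}{458} \approx 0.83624$)
$n = 16$ ($n = \left(0 - 4\right)^{2} = \left(-4\right)^{2} = 16$)
$a{\left(X,w \right)} = \frac{311}{39}$ ($a{\left(X,w \right)} = 8 - \frac{1}{-15 + 54} = 8 - \frac{1}{39} = \frac{311}{39}$)
$a{\left(n - -17,-65 \right)} + c = \frac{311}{39} + \frac{383}{458} = \frac{157375}{17862}$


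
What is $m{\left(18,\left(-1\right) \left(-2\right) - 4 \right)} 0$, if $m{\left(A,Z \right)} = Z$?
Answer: $0$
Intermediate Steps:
$m{\left(18,\left(-1\right) \left(-2\right) - 4 \right)} 0 = \left(\left(-1\right) \left(-2\right) - 4\right) 0 = \left(2 - 4\right) 0 = \left(-2\right) 0 = 0$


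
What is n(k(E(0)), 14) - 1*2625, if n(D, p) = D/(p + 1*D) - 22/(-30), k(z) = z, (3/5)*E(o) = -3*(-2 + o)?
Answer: -52477/20 ≈ -2623.9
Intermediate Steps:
E(o) = 10 - 5*o (E(o) = 5*(-3*(-2 + o))/3 = 5*(6 - 3*o)/3 = 10 - 5*o)
n(D, p) = 11/15 + D/(D + p) (n(D, p) = D/(p + D) - 22*(-1/30) = D/(D + p) + 11/15 = 11/15 + D/(D + p))
n(k(E(0)), 14) - 1*2625 = (11*14 + 26*(10 - 5*0))/(15*((10 - 5*0) + 14)) - 1*2625 = (154 + 26*(10 + 0))/(15*((10 + 0) + 14)) - 2625 = (154 + 26*10)/(15*(10 + 14)) - 2625 = (1/15)*(154 + 260)/24 - 2625 = (1/15)*(1/24)*414 - 2625 = 23/20 - 2625 = -52477/20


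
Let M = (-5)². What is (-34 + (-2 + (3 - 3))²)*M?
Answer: -750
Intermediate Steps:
M = 25
(-34 + (-2 + (3 - 3))²)*M = (-34 + (-2 + (3 - 3))²)*25 = (-34 + (-2 + 0)²)*25 = (-34 + (-2)²)*25 = (-34 + 4)*25 = -30*25 = -750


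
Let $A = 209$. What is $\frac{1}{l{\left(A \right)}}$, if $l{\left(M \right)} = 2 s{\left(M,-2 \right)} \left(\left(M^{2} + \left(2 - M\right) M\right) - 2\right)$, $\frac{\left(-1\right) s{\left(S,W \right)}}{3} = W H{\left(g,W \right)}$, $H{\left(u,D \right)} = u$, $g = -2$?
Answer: $- \frac{1}{9984} \approx -0.00010016$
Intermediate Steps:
$s{\left(S,W \right)} = 6 W$ ($s{\left(S,W \right)} = - 3 W \left(-2\right) = - 3 \left(- 2 W\right) = 6 W$)
$l{\left(M \right)} = 48 - 24 M^{2} - 24 M \left(2 - M\right)$ ($l{\left(M \right)} = 2 \cdot 6 \left(-2\right) \left(\left(M^{2} + \left(2 - M\right) M\right) - 2\right) = 2 \left(-12\right) \left(\left(M^{2} + M \left(2 - M\right)\right) - 2\right) = - 24 \left(-2 + M^{2} + M \left(2 - M\right)\right) = 48 - 24 M^{2} - 24 M \left(2 - M\right)$)
$\frac{1}{l{\left(A \right)}} = \frac{1}{48 - 10032} = \frac{1}{-9984} = - \frac{1}{9984}$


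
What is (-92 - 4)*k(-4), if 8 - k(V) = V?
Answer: -1152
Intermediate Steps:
k(V) = 8 - V
(-92 - 4)*k(-4) = (-92 - 4)*(8 - 1*(-4)) = -96*(8 + 4) = -96*12 = -1152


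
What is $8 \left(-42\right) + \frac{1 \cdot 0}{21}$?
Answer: $-336$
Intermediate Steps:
$8 \left(-42\right) + \frac{1 \cdot 0}{21} = -336 + 0 \cdot \frac{1}{21} = -336 + 0 = -336$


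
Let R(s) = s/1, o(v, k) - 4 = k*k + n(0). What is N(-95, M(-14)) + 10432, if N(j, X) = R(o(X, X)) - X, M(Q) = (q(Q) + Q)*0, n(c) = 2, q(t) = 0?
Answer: 10438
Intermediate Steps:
o(v, k) = 6 + k**2 (o(v, k) = 4 + (k*k + 2) = 4 + (k**2 + 2) = 4 + (2 + k**2) = 6 + k**2)
R(s) = s (R(s) = s*1 = s)
M(Q) = 0 (M(Q) = (0 + Q)*0 = Q*0 = 0)
N(j, X) = 6 + X**2 - X (N(j, X) = (6 + X**2) - X = 6 + X**2 - X)
N(-95, M(-14)) + 10432 = (6 + 0**2 - 1*0) + 10432 = (6 + 0 + 0) + 10432 = 6 + 10432 = 10438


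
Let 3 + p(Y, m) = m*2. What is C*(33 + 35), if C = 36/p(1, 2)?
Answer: 2448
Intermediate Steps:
p(Y, m) = -3 + 2*m (p(Y, m) = -3 + m*2 = -3 + 2*m)
C = 36 (C = 36/(-3 + 2*2) = 36/(-3 + 4) = 36/1 = 36*1 = 36)
C*(33 + 35) = 36*(33 + 35) = 36*68 = 2448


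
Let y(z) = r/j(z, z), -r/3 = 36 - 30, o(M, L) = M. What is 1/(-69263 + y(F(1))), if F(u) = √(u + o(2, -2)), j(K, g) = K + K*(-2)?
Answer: -69263/4797363061 - 6*√3/4797363061 ≈ -1.4440e-5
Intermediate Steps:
j(K, g) = -K (j(K, g) = K - 2*K = -K)
r = -18 (r = -3*(36 - 30) = -3*6 = -18)
F(u) = √(2 + u) (F(u) = √(u + 2) = √(2 + u))
y(z) = 18/z (y(z) = -18*(-1/z) = -(-18)/z = 18/z)
1/(-69263 + y(F(1))) = 1/(-69263 + 18/(√(2 + 1))) = 1/(-69263 + 18/(√3)) = 1/(-69263 + 18*(√3/3)) = 1/(-69263 + 6*√3)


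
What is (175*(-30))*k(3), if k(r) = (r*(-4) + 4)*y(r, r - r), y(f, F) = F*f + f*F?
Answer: 0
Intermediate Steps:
y(f, F) = 2*F*f (y(f, F) = F*f + F*f = 2*F*f)
k(r) = 0 (k(r) = (r*(-4) + 4)*(2*(r - r)*r) = (-4*r + 4)*(2*0*r) = (4 - 4*r)*0 = 0)
(175*(-30))*k(3) = (175*(-30))*0 = -5250*0 = 0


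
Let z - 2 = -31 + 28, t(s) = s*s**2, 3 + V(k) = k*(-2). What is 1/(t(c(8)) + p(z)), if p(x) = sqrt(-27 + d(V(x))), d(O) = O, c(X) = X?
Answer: 128/65543 - I*sqrt(7)/131086 ≈ 0.0019529 - 2.0183e-5*I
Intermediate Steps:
V(k) = -3 - 2*k (V(k) = -3 + k*(-2) = -3 - 2*k)
t(s) = s**3
z = -1 (z = 2 + (-31 + 28) = 2 - 3 = -1)
p(x) = sqrt(-30 - 2*x) (p(x) = sqrt(-27 + (-3 - 2*x)) = sqrt(-30 - 2*x))
1/(t(c(8)) + p(z)) = 1/(8**3 + sqrt(-30 - 2*(-1))) = 1/(512 + sqrt(-30 + 2)) = 1/(512 + sqrt(-28)) = 1/(512 + 2*I*sqrt(7))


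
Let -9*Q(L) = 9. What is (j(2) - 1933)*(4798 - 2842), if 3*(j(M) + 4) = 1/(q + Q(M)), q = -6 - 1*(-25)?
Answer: -34098622/9 ≈ -3.7887e+6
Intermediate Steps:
Q(L) = -1 (Q(L) = -1/9*9 = -1)
q = 19 (q = -6 + 25 = 19)
j(M) = -215/54 (j(M) = -4 + 1/(3*(19 - 1)) = -4 + (1/3)/18 = -4 + (1/3)*(1/18) = -4 + 1/54 = -215/54)
(j(2) - 1933)*(4798 - 2842) = (-215/54 - 1933)*(4798 - 2842) = -104597/54*1956 = -34098622/9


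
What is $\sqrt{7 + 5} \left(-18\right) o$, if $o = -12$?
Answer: $432 \sqrt{3} \approx 748.25$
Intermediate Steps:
$\sqrt{7 + 5} \left(-18\right) o = \sqrt{7 + 5} \left(-18\right) \left(-12\right) = \sqrt{12} \left(-18\right) \left(-12\right) = 2 \sqrt{3} \left(-18\right) \left(-12\right) = - 36 \sqrt{3} \left(-12\right) = 432 \sqrt{3}$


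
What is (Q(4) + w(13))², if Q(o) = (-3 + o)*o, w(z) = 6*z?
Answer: 6724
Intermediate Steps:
Q(o) = o*(-3 + o)
(Q(4) + w(13))² = (4*(-3 + 4) + 6*13)² = (4*1 + 78)² = (4 + 78)² = 82² = 6724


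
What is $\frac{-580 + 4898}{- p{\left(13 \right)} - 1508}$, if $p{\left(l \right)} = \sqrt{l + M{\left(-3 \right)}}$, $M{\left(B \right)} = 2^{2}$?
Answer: $- \frac{6511544}{2274047} + \frac{4318 \sqrt{17}}{2274047} \approx -2.8556$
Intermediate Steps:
$M{\left(B \right)} = 4$
$p{\left(l \right)} = \sqrt{4 + l}$ ($p{\left(l \right)} = \sqrt{l + 4} = \sqrt{4 + l}$)
$\frac{-580 + 4898}{- p{\left(13 \right)} - 1508} = \frac{-580 + 4898}{- \sqrt{4 + 13} - 1508} = \frac{4318}{- \sqrt{17} - 1508} = \frac{4318}{-1508 - \sqrt{17}}$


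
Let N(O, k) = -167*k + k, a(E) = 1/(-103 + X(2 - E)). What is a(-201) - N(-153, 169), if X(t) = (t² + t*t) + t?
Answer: 2314959973/82518 ≈ 28054.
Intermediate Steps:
X(t) = t + 2*t² (X(t) = (t² + t²) + t = 2*t² + t = t + 2*t²)
a(E) = 1/(-103 + (2 - E)*(5 - 2*E)) (a(E) = 1/(-103 + (2 - E)*(1 + 2*(2 - E))) = 1/(-103 + (2 - E)*(1 + (4 - 2*E))) = 1/(-103 + (2 - E)*(5 - 2*E)))
N(O, k) = -166*k
a(-201) - N(-153, 169) = 1/(-93 - 9*(-201) + 2*(-201)²) - (-166)*169 = 1/(-93 + 1809 + 2*40401) - 1*(-28054) = 1/(-93 + 1809 + 80802) + 28054 = 1/82518 + 28054 = 2314959973/82518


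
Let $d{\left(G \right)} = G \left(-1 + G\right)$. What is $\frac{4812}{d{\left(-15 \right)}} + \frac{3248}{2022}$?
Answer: $\frac{437891}{20220} \approx 21.656$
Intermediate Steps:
$\frac{4812}{d{\left(-15 \right)}} + \frac{3248}{2022} = \frac{4812}{\left(-15\right) \left(-1 - 15\right)} + \frac{3248}{2022} = \frac{4812}{\left(-15\right) \left(-16\right)} + 3248 \cdot \frac{1}{2022} = \frac{4812}{240} + \frac{1624}{1011} = 4812 \cdot \frac{1}{240} + \frac{1624}{1011} = \frac{401}{20} + \frac{1624}{1011} = \frac{437891}{20220}$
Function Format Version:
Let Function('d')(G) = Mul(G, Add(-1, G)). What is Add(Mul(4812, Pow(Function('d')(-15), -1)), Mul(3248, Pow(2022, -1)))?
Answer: Rational(437891, 20220) ≈ 21.656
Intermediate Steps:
Add(Mul(4812, Pow(Function('d')(-15), -1)), Mul(3248, Pow(2022, -1))) = Add(Mul(4812, Pow(Mul(-15, Add(-1, -15)), -1)), Mul(3248, Pow(2022, -1))) = Add(Mul(4812, Pow(Mul(-15, -16), -1)), Mul(3248, Rational(1, 2022))) = Add(Mul(4812, Pow(240, -1)), Rational(1624, 1011)) = Add(Mul(4812, Rational(1, 240)), Rational(1624, 1011)) = Add(Rational(401, 20), Rational(1624, 1011)) = Rational(437891, 20220)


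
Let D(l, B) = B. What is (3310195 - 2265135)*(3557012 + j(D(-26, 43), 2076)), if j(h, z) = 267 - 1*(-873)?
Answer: 3718482329120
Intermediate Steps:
j(h, z) = 1140 (j(h, z) = 267 + 873 = 1140)
(3310195 - 2265135)*(3557012 + j(D(-26, 43), 2076)) = (3310195 - 2265135)*(3557012 + 1140) = 1045060*3558152 = 3718482329120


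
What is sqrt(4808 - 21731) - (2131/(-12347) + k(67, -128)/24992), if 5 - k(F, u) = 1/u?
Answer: 6809103429/39497756672 + I*sqrt(16923) ≈ 0.17239 + 130.09*I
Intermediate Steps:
k(F, u) = 5 - 1/u
sqrt(4808 - 21731) - (2131/(-12347) + k(67, -128)/24992) = sqrt(4808 - 21731) - (2131/(-12347) + (5 - 1/(-128))/24992) = sqrt(-16923) - (2131*(-1/12347) + (5 - 1*(-1/128))*(1/24992)) = I*sqrt(16923) - (-2131/12347 + (5 + 1/128)*(1/24992)) = I*sqrt(16923) - (-2131/12347 + (641/128)*(1/24992)) = I*sqrt(16923) - (-2131/12347 + 641/3198976) = I*sqrt(16923) - 1*(-6809103429/39497756672) = I*sqrt(16923) + 6809103429/39497756672 = 6809103429/39497756672 + I*sqrt(16923)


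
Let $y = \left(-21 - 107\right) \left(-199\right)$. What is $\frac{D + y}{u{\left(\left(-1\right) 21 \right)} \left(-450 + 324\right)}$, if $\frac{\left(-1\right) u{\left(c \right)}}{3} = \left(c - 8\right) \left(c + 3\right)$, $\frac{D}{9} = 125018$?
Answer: $\frac{575317}{98658} \approx 5.8314$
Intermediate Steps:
$D = 1125162$ ($D = 9 \cdot 125018 = 1125162$)
$y = 25472$ ($y = \left(-128\right) \left(-199\right) = 25472$)
$u{\left(c \right)} = - 3 \left(-8 + c\right) \left(3 + c\right)$ ($u{\left(c \right)} = - 3 \left(c - 8\right) \left(c + 3\right) = - 3 \left(-8 + c\right) \left(3 + c\right)$)
$\frac{D + y}{u{\left(\left(-1\right) 21 \right)} \left(-450 + 324\right)} = \frac{1125162 + 25472}{\left(72 - 3 \left(\left(-1\right) 21\right)^{2} + 15 \left(\left(-1\right) 21\right)\right) \left(-450 + 324\right)} = \frac{1150634}{\left(72 - 3 \left(-21\right)^{2} + 15 \left(-21\right)\right) \left(-126\right)} = \frac{1150634}{\left(72 - 1323 - 315\right) \left(-126\right)} = \frac{1150634}{\left(-1566\right) \left(-126\right)} = \frac{1150634}{197316} = 1150634 \cdot \frac{1}{197316} = \frac{575317}{98658}$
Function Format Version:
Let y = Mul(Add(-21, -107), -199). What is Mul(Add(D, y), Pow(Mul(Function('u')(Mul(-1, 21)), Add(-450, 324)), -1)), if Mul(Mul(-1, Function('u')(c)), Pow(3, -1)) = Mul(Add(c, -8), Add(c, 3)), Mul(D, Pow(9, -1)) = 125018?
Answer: Rational(575317, 98658) ≈ 5.8314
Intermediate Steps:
D = 1125162 (D = Mul(9, 125018) = 1125162)
y = 25472 (y = Mul(-128, -199) = 25472)
Function('u')(c) = Mul(-3, Add(-8, c), Add(3, c)) (Function('u')(c) = Mul(-3, Mul(Add(c, -8), Add(c, 3))) = Mul(-3, Mul(Add(-8, c), Add(3, c))) = Mul(-3, Add(-8, c), Add(3, c)))
Mul(Add(D, y), Pow(Mul(Function('u')(Mul(-1, 21)), Add(-450, 324)), -1)) = Mul(Add(1125162, 25472), Pow(Mul(Add(72, Mul(-3, Pow(Mul(-1, 21), 2)), Mul(15, Mul(-1, 21))), Add(-450, 324)), -1)) = Mul(1150634, Pow(Mul(Add(72, Mul(-3, Pow(-21, 2)), Mul(15, -21)), -126), -1)) = Mul(1150634, Pow(Mul(Add(72, Mul(-3, 441), -315), -126), -1)) = Mul(1150634, Pow(Mul(Add(72, -1323, -315), -126), -1)) = Mul(1150634, Pow(Mul(-1566, -126), -1)) = Mul(1150634, Pow(197316, -1)) = Mul(1150634, Rational(1, 197316)) = Rational(575317, 98658)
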